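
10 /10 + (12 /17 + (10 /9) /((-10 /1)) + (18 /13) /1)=2.98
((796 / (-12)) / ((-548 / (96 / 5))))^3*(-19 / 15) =-15.90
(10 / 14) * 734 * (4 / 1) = 14680 / 7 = 2097.14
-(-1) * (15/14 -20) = -265/14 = -18.93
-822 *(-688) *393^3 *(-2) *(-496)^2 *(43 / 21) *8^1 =-1936727161799626063872 / 7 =-276675308828518009124.57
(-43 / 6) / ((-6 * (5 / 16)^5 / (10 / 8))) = 2818048 / 5625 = 500.99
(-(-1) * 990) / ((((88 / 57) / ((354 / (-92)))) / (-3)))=1362015 / 184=7402.26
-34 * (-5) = 170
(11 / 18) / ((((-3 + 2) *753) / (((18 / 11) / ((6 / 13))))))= -13 / 4518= -0.00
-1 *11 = -11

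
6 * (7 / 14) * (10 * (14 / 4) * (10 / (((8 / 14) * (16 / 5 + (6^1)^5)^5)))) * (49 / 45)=37515625 / 534165651219951812345856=0.00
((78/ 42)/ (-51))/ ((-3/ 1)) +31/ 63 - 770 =-91570/ 119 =-769.50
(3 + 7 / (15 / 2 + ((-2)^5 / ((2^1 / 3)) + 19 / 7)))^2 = 2217121 / 279841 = 7.92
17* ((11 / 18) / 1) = 187 / 18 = 10.39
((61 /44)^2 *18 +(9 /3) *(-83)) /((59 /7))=-1452801 /57112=-25.44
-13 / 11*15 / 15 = -13 / 11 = -1.18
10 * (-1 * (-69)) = 690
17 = 17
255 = 255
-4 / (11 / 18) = -72 / 11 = -6.55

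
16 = 16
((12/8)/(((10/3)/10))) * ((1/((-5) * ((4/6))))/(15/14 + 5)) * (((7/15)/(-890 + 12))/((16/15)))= 1323/11940800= 0.00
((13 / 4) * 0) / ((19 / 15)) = 0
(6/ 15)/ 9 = 2/ 45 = 0.04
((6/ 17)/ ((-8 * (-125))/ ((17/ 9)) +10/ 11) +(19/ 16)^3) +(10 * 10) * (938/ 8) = 11726.68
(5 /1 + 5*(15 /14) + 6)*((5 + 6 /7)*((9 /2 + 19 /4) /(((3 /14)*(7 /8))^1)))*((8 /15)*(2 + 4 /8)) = 2779144 /441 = 6301.91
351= 351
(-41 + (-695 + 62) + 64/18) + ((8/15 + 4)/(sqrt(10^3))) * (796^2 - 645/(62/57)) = -6034/9 + 667206259 * sqrt(10)/23250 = 90077.57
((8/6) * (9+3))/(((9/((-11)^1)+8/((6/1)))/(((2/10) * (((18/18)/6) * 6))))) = 528/85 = 6.21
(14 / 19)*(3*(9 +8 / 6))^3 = 417074 / 19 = 21951.26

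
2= 2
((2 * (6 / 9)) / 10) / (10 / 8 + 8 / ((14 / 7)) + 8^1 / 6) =8 / 395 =0.02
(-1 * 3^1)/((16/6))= -9/8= -1.12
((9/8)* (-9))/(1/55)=-4455/8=-556.88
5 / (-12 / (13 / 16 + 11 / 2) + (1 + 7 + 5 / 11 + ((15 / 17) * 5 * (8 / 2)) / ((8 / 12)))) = 94435 / 623727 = 0.15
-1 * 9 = -9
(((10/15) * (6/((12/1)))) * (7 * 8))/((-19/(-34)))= 1904/57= 33.40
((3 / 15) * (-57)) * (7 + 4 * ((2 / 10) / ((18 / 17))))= -6631 / 75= -88.41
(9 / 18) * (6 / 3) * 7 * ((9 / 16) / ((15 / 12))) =63 / 20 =3.15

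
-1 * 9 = -9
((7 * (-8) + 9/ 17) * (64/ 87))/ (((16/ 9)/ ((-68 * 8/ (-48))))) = -7544/ 29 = -260.14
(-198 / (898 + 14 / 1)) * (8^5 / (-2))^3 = 18141941858304 / 19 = 954839045173.89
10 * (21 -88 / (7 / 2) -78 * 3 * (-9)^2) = -1327070 / 7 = -189581.43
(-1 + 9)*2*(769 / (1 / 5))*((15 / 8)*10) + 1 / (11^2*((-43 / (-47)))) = 1153500.01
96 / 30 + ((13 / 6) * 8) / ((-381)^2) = 6967988 / 2177415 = 3.20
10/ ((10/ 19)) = 19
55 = 55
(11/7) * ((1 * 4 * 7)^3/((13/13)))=34496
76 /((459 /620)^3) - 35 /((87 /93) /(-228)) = 24447558905020 /2804374791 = 8717.65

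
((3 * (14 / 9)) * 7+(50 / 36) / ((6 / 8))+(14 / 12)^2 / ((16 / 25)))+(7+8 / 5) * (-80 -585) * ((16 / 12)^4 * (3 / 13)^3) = -704180233 / 3796416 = -185.49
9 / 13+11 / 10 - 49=-6137 / 130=-47.21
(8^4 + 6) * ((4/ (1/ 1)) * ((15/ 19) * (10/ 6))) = 410200/ 19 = 21589.47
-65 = -65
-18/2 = -9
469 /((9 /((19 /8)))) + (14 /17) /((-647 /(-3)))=98015113 /791928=123.77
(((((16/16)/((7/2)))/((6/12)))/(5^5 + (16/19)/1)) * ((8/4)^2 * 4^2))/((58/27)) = 7296/1339597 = 0.01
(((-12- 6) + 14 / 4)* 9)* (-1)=261 / 2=130.50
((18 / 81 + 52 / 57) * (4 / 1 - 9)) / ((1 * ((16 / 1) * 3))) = -485 / 4104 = -0.12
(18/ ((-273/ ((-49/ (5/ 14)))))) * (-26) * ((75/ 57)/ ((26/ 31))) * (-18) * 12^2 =236234880/ 247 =956416.52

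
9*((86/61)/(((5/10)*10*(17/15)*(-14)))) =-1161/7259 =-0.16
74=74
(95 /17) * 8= 760 /17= 44.71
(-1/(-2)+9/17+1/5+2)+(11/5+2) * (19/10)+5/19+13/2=290257/16150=17.97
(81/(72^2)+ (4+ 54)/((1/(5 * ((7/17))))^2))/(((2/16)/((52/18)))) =59117357/10404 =5682.18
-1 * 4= -4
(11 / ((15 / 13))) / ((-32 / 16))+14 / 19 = -2297 / 570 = -4.03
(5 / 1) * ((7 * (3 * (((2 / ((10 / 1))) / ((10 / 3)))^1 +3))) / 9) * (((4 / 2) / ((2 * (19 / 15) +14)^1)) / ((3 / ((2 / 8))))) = 357 / 992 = 0.36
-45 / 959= -0.05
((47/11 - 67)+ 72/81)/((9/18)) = -12244/99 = -123.68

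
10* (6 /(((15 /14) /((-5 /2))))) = -140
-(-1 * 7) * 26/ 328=0.55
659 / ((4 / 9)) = 5931 / 4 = 1482.75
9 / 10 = 0.90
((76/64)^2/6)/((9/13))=4693/13824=0.34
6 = 6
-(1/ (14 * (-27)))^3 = 0.00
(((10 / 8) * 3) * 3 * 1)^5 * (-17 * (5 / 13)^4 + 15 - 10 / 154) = 5909886872578125 / 2251977728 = 2624309.65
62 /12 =31 /6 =5.17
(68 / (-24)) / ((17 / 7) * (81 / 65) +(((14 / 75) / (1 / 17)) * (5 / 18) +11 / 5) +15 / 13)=-13923 / 35684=-0.39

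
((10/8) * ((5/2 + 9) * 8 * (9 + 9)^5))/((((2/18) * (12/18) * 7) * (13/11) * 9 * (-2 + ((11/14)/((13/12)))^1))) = -896363820/29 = -30909097.24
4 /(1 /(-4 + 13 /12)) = -35 /3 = -11.67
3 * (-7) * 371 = -7791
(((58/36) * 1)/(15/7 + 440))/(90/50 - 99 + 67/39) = -2639/69150966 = -0.00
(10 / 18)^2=25 / 81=0.31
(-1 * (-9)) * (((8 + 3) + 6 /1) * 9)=1377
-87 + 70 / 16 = -661 / 8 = -82.62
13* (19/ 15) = 247/ 15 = 16.47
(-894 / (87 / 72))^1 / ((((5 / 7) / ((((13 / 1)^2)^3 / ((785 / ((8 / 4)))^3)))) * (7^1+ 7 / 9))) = -3728304500544 / 350709053125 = -10.63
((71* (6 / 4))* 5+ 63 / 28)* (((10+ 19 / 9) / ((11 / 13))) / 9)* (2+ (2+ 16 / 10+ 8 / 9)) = 73753433 / 13365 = 5518.40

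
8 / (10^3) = 0.01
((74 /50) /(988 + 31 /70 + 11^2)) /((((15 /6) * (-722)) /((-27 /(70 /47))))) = 5217 /389383625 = 0.00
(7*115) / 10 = 161 / 2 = 80.50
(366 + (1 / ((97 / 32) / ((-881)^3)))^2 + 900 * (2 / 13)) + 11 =6224418135686613222381 / 122317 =50887596455820640.00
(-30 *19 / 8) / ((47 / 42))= -5985 / 94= -63.67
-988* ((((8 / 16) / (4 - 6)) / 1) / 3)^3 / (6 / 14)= 1729 / 1296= 1.33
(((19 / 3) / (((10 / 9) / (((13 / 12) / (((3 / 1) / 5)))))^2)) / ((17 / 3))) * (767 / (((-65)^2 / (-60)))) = -43719 / 1360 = -32.15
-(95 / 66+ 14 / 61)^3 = -303328992959 / 65256129576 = -4.65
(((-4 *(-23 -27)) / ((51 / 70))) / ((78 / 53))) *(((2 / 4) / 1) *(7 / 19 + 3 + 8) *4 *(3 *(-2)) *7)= -747936000 / 4199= -178122.41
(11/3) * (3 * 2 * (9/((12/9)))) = 297/2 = 148.50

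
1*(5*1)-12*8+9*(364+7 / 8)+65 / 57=1456471 / 456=3194.02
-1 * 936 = -936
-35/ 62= -0.56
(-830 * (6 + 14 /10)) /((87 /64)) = -393088 /87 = -4518.25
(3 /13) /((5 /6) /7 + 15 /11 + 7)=0.03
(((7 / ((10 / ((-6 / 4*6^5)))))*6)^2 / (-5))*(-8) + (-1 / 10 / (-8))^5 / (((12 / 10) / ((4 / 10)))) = 37747202857736601601 / 9830400000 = 3839844040.70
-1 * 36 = -36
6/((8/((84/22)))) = 63/22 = 2.86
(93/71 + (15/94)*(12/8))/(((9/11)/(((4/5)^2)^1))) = 303292/250275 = 1.21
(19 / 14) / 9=19 / 126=0.15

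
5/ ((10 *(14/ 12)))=3/ 7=0.43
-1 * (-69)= 69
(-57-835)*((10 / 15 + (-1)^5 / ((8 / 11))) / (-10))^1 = -3791 / 60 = -63.18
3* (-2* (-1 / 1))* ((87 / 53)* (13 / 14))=3393 / 371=9.15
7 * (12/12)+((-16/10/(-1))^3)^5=35397995135707/30517578125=1159.92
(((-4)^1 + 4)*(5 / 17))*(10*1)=0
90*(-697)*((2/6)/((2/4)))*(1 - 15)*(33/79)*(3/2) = 366851.39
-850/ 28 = -30.36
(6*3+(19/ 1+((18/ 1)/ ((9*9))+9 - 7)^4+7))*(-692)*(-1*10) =3104893280/ 6561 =473234.76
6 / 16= 3 / 8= 0.38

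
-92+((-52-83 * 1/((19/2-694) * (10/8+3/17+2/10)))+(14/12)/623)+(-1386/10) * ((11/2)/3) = -398.02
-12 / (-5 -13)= 2 / 3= 0.67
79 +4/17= 79.24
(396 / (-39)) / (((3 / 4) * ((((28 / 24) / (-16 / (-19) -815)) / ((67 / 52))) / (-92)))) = -25172641824 / 22477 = -1119928.90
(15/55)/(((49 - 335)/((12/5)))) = -18/7865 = -0.00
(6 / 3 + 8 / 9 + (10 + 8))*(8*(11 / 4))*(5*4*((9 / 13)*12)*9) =8933760 / 13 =687212.31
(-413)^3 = -70444997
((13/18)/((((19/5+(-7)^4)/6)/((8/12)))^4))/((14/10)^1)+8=82303146166082993/10287893270755296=8.00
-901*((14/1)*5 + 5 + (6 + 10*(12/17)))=-79341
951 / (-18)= -317 / 6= -52.83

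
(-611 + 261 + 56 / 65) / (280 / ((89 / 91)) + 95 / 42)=-84830172 / 70109975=-1.21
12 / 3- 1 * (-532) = 536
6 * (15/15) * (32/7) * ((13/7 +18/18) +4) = 9216/49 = 188.08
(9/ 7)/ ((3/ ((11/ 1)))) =33/ 7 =4.71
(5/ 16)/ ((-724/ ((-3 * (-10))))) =-75/ 5792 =-0.01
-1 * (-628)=628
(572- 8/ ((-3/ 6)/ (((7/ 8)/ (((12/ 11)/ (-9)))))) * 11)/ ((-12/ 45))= 20955/ 8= 2619.38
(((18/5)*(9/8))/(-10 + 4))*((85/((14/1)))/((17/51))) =-1377/112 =-12.29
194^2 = 37636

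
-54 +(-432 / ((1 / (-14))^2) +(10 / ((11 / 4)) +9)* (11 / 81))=-6862667 / 81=-84724.28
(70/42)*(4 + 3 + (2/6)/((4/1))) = 425/36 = 11.81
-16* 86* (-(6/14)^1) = 4128/7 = 589.71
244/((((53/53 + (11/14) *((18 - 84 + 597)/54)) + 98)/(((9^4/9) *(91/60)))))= 113307012/44825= 2527.76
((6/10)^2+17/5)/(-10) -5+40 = 4328/125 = 34.62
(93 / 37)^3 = 15.88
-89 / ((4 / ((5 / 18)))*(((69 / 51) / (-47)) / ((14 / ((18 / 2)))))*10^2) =497777 / 149040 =3.34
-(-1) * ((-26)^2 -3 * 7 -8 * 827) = -5961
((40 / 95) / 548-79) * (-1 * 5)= 1028175 / 2603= 395.00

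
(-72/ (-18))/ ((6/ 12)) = 8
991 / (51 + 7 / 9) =19.14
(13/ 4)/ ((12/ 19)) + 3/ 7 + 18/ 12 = 2377/ 336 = 7.07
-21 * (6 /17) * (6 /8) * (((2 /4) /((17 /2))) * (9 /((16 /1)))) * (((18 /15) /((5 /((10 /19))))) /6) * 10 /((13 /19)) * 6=-5103 /15028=-0.34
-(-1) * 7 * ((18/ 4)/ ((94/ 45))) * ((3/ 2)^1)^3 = 76545/ 1504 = 50.89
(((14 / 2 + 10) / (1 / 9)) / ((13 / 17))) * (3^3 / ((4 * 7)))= 70227 / 364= 192.93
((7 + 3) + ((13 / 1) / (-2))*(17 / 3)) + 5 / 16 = -26.52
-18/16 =-9/8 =-1.12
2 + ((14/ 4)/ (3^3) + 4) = 331/ 54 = 6.13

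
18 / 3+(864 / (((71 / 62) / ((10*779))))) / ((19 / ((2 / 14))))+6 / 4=43933215 / 994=44198.41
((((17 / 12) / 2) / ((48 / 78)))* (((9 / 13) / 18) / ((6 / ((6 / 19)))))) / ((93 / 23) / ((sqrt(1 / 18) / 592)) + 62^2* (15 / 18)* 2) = -44965 / 187038378496 + 390609* sqrt(2) / 1449547433344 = 0.00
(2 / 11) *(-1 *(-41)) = 82 / 11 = 7.45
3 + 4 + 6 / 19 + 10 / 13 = 1997 / 247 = 8.09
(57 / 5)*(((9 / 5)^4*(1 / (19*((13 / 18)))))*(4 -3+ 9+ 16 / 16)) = 3897234 / 40625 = 95.93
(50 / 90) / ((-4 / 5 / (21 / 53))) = -0.28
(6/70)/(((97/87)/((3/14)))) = 783/47530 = 0.02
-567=-567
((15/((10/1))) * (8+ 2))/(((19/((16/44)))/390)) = 23400/209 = 111.96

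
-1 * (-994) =994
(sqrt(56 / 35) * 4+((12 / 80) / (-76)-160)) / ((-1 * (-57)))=-243203 / 86640+8 * sqrt(10) / 285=-2.72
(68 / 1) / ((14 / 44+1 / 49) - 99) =-0.69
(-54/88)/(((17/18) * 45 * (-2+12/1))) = -27/18700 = -0.00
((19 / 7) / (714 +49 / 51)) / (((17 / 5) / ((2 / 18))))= 95 / 765723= 0.00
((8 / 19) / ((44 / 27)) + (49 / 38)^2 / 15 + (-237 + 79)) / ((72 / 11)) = -37557109 / 1559520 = -24.08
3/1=3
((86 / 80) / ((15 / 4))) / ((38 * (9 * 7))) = 43 / 359100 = 0.00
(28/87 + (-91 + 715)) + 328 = 82852/87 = 952.32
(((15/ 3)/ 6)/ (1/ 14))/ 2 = 35/ 6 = 5.83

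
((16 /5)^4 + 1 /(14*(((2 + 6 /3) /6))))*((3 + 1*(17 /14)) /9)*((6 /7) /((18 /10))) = 108376097 /4630500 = 23.40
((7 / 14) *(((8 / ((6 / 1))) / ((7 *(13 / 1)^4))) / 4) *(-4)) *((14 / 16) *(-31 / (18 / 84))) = 0.00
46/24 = 23/12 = 1.92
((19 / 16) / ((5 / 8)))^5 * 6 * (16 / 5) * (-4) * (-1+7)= -11409.86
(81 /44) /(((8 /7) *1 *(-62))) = -0.03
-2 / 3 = -0.67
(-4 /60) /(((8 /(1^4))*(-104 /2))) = 1 /6240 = 0.00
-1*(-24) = 24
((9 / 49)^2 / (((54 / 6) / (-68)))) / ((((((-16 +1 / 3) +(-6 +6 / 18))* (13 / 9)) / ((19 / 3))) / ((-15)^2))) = 5886675 / 499408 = 11.79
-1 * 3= -3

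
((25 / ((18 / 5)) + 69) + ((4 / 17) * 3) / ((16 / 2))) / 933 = 11633 / 142749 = 0.08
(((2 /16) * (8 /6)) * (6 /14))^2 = 1 /196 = 0.01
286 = 286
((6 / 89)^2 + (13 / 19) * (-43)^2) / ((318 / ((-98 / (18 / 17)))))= -158601334913 / 430728138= -368.22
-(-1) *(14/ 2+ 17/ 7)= 66/ 7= 9.43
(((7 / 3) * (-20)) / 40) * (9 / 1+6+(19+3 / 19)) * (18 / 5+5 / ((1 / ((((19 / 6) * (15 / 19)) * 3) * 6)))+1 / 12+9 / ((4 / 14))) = -70920773 / 6840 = -10368.53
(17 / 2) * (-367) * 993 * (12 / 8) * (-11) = 204445791 / 4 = 51111447.75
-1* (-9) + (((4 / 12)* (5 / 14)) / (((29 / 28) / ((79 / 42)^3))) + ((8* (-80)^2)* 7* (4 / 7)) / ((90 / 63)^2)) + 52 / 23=7439487827425 / 74125044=100364.03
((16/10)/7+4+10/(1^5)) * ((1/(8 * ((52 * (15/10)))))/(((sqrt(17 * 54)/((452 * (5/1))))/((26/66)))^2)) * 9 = 68888755/388773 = 177.20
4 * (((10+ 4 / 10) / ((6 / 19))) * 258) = 169936 / 5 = 33987.20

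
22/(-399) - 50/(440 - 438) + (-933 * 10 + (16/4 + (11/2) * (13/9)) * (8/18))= -100724819/10773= -9349.75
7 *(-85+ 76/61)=-35763/61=-586.28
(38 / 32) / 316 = 19 / 5056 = 0.00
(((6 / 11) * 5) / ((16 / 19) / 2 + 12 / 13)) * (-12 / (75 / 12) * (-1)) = 3.90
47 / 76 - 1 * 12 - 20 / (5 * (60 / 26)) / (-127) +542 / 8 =2040749 / 36195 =56.38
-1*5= -5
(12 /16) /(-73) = -3 /292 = -0.01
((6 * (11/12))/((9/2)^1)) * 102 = 374/3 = 124.67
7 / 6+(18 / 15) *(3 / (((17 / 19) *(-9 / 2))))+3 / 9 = 103 / 170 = 0.61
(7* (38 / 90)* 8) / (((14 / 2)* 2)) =76 / 45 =1.69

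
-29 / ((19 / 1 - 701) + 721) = -29 / 39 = -0.74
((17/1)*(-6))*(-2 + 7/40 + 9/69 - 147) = 15166.85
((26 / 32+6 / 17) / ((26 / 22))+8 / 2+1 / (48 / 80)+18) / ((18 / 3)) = 261517 / 63648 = 4.11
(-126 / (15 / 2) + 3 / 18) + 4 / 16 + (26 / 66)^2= -353449 / 21780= -16.23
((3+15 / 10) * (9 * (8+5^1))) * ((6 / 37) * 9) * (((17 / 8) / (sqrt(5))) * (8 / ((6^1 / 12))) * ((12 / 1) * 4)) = 46399392 * sqrt(5) / 185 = 560822.67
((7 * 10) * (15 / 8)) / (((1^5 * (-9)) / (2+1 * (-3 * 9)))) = 364.58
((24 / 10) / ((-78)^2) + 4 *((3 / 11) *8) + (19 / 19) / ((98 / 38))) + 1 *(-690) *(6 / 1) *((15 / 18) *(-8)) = 37724128994 / 1366365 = 27609.12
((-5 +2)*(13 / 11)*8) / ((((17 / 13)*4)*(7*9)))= -338 / 3927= -0.09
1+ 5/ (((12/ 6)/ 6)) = 16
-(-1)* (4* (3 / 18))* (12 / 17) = 8 / 17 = 0.47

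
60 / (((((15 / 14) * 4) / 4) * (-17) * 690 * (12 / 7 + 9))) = -196 / 439875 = -0.00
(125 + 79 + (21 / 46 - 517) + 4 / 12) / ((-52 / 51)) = 306.21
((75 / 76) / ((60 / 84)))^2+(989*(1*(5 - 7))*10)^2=2259850769425 / 5776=391248401.91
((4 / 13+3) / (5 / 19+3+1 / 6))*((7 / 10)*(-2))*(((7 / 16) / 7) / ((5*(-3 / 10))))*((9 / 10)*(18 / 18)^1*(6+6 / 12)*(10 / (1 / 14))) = 360297 / 7820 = 46.07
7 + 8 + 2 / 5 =77 / 5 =15.40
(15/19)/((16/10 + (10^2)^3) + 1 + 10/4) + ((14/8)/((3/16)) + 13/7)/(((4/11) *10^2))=98230752973/319201627920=0.31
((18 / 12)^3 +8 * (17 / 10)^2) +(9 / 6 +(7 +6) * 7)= 23799 / 200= 119.00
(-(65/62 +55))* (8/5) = -2780/31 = -89.68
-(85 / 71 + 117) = -8392 / 71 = -118.20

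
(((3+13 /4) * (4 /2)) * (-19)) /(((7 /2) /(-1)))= 475 /7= 67.86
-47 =-47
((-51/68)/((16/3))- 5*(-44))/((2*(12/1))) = 14071/1536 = 9.16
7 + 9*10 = 97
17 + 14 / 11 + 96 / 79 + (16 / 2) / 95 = 1615777 / 82555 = 19.57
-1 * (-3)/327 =1/109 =0.01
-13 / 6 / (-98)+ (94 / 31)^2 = 5208061 / 565068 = 9.22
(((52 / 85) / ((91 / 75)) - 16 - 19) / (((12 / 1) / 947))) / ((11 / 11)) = -3887435 / 1428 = -2722.29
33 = 33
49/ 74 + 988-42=70053/ 74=946.66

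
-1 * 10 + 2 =-8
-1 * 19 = -19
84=84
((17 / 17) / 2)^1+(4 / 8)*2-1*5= -7 / 2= -3.50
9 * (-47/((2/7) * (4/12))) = -8883/2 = -4441.50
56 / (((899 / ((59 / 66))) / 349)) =576548 / 29667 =19.43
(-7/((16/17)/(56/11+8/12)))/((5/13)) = -29393/264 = -111.34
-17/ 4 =-4.25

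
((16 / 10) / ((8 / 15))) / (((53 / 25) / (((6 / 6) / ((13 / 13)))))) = 75 / 53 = 1.42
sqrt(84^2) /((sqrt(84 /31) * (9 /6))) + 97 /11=97 /11 + 4 * sqrt(651) /3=42.84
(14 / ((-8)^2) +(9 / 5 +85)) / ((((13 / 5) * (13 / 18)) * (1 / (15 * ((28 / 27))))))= 37485 / 52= 720.87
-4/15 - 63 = -949/15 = -63.27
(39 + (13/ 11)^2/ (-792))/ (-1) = -3737279/ 95832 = -39.00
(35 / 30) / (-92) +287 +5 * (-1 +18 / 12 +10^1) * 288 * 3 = 25197137 / 552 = 45646.99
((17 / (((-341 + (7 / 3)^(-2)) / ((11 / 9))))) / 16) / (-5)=9163 / 12024000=0.00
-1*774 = -774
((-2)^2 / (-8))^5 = -1 / 32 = -0.03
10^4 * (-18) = -180000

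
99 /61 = 1.62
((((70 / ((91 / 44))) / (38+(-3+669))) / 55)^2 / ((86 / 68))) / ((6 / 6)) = 17 / 28137824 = 0.00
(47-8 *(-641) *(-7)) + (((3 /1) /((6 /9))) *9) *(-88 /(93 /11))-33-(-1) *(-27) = -1126247 /31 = -36330.55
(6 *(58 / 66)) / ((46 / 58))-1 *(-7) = 3453 / 253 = 13.65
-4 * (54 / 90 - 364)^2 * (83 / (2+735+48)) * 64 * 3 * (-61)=12837457003776 / 19625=654137936.50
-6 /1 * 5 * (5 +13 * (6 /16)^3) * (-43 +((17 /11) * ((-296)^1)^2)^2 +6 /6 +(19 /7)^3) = -33227087184643342125 /10624768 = -3127323550466.55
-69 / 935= -0.07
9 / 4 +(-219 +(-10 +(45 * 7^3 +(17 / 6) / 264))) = 24089885 / 1584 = 15208.26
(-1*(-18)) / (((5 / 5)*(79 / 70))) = 1260 / 79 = 15.95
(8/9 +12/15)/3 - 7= -869/135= -6.44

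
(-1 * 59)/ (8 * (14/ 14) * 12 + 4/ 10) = -295/ 482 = -0.61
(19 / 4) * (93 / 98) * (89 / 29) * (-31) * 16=-9750306 / 1421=-6861.58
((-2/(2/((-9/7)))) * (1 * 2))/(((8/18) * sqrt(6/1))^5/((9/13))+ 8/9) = -1162261467/2079161420+ 294772608 * sqrt(6)/519790355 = 0.83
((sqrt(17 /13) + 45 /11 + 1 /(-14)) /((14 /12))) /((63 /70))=20*sqrt(221) /273 + 6190 /1617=4.92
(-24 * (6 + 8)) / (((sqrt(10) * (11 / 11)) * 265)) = -168 * sqrt(10) / 1325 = -0.40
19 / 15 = 1.27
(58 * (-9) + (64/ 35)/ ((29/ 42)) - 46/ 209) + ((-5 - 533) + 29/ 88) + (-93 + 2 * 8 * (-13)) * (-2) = -110368937/ 242440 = -455.24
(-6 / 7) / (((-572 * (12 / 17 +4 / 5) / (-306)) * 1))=-39015 / 128128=-0.30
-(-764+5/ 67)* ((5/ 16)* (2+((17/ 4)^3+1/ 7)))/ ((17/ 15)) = 135702767475/ 8164352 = 16621.38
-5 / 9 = -0.56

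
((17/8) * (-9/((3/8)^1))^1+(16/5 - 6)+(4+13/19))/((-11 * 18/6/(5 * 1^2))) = 4666/627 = 7.44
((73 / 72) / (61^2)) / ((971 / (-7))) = -511 / 260142552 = -0.00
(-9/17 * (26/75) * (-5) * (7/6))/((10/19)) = 1729/850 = 2.03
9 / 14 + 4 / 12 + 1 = 83 / 42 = 1.98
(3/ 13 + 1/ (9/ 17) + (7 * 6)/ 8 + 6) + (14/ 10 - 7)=18181/ 2340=7.77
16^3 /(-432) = -256 /27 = -9.48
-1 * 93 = -93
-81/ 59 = -1.37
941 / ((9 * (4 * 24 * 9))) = 0.12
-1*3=-3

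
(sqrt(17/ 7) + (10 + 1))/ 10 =sqrt(119)/ 70 + 11/ 10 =1.26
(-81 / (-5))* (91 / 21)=351 / 5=70.20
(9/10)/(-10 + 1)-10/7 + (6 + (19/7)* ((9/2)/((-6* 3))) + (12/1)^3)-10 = 1721.79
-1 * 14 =-14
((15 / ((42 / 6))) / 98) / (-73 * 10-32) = -5 / 174244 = -0.00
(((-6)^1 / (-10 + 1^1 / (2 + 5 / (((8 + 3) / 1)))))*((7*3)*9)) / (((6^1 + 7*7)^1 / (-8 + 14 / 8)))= -10935 / 814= -13.43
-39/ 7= -5.57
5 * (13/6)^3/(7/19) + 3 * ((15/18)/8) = 418375/3024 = 138.35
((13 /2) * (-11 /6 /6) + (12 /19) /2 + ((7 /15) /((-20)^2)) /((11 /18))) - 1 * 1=-1254821 /470250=-2.67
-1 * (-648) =648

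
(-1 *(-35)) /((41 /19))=665 /41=16.22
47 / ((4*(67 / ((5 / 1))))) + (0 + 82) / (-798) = 82777 / 106932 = 0.77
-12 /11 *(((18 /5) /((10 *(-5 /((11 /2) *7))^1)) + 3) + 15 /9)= -2842 /1375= -2.07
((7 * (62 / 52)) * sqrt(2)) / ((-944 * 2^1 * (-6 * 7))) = 31 * sqrt(2) / 294528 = 0.00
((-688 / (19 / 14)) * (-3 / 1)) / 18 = 84.49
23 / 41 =0.56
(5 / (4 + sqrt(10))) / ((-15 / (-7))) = 14 / 9 -7 * sqrt(10) / 18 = 0.33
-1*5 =-5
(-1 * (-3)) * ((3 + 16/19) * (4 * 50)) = 2305.26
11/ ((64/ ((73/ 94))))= 803/ 6016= 0.13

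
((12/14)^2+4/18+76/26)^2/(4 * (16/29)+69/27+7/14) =2.86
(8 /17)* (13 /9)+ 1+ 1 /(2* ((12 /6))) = 1181 /612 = 1.93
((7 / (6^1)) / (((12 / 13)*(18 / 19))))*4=5.34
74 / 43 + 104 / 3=4694 / 129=36.39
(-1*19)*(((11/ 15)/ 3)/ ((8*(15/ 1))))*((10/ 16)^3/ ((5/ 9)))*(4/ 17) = -209/ 52224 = -0.00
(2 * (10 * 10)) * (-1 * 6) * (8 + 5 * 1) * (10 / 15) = -10400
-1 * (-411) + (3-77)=337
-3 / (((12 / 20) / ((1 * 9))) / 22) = -990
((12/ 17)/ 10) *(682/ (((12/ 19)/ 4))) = 25916/ 85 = 304.89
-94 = -94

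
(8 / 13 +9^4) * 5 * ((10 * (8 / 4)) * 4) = 34120400 / 13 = 2624646.15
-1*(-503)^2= -253009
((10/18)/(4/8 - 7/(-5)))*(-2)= -100/171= -0.58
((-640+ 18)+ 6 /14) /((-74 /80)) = 174040 /259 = 671.97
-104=-104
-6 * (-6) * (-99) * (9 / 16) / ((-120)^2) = -891 / 6400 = -0.14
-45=-45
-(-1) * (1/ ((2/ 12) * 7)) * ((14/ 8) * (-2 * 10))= -30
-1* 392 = -392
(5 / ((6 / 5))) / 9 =25 / 54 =0.46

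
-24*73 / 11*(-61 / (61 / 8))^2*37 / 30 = -691456 / 55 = -12571.93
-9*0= 0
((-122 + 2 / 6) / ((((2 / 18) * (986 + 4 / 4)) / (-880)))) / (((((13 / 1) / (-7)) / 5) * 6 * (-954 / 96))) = 12848000 / 291447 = 44.08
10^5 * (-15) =-1500000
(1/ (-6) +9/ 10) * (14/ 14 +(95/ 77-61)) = -905/ 21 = -43.10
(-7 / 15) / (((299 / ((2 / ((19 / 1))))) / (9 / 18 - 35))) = 7 / 1235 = 0.01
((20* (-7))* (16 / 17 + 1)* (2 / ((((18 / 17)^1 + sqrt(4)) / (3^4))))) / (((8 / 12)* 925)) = -56133 / 2405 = -23.34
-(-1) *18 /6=3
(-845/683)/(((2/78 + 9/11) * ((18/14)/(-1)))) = 845845/741738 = 1.14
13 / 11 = 1.18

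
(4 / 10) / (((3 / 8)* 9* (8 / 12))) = 8 / 45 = 0.18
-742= -742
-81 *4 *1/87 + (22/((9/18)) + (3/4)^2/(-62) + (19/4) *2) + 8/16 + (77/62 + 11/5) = 7725463/143840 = 53.71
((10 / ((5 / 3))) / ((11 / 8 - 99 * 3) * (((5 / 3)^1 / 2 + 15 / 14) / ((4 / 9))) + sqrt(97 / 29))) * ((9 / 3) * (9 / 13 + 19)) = -0.28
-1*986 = -986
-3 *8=-24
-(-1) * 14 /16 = 7 /8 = 0.88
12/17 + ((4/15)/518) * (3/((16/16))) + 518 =11419344/22015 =518.71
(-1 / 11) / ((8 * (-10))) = 1 / 880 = 0.00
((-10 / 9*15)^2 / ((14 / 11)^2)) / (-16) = -75625 / 7056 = -10.72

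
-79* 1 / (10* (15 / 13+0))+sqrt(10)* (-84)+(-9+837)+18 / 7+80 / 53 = 45924283 / 55650 - 84* sqrt(10) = 559.60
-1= -1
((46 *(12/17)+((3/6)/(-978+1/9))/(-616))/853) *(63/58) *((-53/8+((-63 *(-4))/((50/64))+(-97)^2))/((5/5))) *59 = 33056086410295227/1393346156800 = 23724.25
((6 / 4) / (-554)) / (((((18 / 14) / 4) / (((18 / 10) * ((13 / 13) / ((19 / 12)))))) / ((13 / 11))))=-3276 / 289465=-0.01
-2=-2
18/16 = 9/8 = 1.12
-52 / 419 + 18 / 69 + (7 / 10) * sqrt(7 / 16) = 1318 / 9637 + 7 * sqrt(7) / 40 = 0.60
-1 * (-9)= 9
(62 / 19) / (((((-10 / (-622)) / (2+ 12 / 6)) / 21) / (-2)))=-3239376 / 95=-34098.69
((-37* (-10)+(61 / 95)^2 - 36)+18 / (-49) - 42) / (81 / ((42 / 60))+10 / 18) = 1162346211 / 462756875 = 2.51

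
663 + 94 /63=41863 /63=664.49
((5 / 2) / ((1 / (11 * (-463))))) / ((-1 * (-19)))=-670.13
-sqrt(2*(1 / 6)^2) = -sqrt(2) / 6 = -0.24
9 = 9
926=926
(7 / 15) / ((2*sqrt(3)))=7*sqrt(3) / 90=0.13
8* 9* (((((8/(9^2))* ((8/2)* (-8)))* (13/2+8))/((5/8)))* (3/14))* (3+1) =-475136/105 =-4525.10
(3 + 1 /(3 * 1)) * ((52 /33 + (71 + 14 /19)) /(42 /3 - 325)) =-459670 /584991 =-0.79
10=10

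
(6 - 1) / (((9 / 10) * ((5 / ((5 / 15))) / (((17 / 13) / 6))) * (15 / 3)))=17 / 1053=0.02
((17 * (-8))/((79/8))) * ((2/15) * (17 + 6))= -50048/1185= -42.23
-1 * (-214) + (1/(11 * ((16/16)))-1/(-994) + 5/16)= 18754383/87472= 214.40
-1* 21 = -21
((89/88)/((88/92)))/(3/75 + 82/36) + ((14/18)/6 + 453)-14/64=49434869045/109039392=453.37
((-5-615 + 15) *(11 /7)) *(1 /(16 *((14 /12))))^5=-0.00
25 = 25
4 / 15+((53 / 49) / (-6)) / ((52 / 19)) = 15349 / 76440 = 0.20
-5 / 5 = -1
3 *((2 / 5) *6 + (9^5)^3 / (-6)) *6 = -3088366981419519 / 5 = -617673396283903.80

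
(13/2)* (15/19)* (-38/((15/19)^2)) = -4693/15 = -312.87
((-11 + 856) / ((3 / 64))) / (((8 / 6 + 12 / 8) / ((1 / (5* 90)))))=10816 / 765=14.14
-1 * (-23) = 23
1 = 1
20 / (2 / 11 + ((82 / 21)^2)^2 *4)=0.02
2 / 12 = 1 / 6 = 0.17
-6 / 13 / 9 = -2 / 39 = -0.05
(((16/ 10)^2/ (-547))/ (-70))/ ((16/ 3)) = 6/ 478625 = 0.00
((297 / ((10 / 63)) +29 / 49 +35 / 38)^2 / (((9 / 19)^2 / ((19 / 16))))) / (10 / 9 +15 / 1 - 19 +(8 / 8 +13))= 160415555244579 / 96040000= 1670299.41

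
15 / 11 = 1.36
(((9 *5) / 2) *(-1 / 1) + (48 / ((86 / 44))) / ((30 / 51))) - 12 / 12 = 7847 / 430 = 18.25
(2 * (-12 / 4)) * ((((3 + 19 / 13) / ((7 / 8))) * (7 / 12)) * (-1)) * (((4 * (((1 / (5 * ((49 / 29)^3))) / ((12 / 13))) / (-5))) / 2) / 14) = -1414562 / 61765725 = -0.02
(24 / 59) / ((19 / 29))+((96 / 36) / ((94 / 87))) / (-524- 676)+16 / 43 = 673484513 / 679662300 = 0.99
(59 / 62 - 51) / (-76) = 3103 / 4712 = 0.66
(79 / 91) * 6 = 474 / 91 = 5.21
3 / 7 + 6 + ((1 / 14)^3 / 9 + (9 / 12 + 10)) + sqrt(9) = 20.18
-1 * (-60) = 60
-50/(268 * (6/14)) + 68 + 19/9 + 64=161213/1206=133.68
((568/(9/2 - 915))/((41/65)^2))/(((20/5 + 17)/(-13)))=62394800/64283121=0.97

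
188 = 188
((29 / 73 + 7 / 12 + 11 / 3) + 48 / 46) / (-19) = -38219 / 127604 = -0.30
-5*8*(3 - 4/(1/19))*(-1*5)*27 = -394200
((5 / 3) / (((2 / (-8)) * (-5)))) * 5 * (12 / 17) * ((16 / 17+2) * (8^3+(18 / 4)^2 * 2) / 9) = 130000 / 153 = 849.67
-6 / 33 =-2 / 11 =-0.18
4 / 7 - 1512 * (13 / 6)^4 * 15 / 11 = -6997357 / 154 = -45437.38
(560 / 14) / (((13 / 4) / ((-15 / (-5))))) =480 / 13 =36.92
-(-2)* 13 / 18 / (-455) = -1 / 315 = -0.00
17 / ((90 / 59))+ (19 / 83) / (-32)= 11.14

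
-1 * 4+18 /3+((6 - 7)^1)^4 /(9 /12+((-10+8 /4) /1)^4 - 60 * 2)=31818 /15907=2.00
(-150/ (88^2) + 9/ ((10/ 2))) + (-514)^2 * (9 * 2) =92067056553/ 19360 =4755529.78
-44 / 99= -4 / 9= -0.44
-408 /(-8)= 51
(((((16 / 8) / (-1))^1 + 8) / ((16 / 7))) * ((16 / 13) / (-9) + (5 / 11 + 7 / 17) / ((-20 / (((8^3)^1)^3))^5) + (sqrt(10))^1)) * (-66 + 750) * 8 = -1286717540532583793478718060697716083570036288 / 7596875 + 14364 * sqrt(10) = -169374583698242210577206800000000000000.00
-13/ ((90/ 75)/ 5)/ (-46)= 1.18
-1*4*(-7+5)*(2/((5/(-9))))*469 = -67536/5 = -13507.20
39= 39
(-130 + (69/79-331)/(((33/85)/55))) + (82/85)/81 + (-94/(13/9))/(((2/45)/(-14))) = -186662363786/7070895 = -26398.69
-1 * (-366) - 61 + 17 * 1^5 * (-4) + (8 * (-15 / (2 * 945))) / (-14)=104519 / 441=237.00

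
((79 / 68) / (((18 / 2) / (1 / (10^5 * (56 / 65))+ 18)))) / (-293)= -1592641027 / 200833920000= -0.01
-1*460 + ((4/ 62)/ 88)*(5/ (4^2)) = -10039035/ 21824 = -460.00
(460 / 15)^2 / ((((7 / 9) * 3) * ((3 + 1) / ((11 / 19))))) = 23276 / 399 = 58.34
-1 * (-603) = 603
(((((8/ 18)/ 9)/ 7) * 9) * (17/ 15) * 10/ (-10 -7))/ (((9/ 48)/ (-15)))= 640/ 189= 3.39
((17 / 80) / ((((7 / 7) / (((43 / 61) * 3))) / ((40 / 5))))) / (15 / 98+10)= 0.35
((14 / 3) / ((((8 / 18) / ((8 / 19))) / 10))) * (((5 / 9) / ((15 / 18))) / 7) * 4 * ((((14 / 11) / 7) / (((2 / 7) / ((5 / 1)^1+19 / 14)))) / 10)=1424 / 209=6.81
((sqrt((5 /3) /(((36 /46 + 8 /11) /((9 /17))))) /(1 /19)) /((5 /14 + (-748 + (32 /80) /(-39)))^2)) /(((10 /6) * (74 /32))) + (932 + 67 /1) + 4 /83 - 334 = 679704480 * sqrt(24644730) /500506358586096211 + 55199 /83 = 665.05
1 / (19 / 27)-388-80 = -8865 / 19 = -466.58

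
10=10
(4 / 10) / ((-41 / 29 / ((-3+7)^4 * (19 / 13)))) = -282112 / 2665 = -105.86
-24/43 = -0.56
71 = 71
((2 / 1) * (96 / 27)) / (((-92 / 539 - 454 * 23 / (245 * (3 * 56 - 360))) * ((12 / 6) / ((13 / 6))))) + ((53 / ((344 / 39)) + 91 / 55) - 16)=320546213491 / 2259785880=141.85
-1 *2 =-2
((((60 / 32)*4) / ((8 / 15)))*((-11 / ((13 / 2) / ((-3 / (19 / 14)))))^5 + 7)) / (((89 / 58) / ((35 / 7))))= 22184021998308956625 / 654583056916984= 33890.31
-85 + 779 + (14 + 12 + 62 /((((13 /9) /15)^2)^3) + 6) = 375317102982084 /4826809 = 77756775.33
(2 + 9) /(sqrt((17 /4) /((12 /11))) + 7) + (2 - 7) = -7129 /2165 - 44 * sqrt(561) /2165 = -3.77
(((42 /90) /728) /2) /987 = 1 /3079440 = 0.00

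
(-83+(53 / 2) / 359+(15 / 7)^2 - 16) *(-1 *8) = 13275484 / 17591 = 754.67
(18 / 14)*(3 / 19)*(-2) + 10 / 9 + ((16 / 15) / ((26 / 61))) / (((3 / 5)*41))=514756 / 638001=0.81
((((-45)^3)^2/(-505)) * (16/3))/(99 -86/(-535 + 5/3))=-884383.11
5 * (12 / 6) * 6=60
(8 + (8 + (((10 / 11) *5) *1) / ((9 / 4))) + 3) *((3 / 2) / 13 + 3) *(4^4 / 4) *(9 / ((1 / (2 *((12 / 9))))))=100586.52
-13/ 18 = -0.72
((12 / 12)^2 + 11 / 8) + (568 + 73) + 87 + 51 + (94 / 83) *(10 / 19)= 9865347 / 12616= 781.97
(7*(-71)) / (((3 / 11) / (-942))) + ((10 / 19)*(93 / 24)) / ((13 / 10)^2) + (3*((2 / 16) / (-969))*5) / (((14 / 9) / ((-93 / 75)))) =52475463300511 / 30568720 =1716639.21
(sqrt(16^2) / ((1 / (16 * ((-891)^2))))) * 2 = 406467072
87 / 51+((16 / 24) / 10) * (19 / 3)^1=1628 / 765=2.13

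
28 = 28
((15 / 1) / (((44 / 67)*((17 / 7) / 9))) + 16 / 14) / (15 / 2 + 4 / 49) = 3144323 / 277882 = 11.32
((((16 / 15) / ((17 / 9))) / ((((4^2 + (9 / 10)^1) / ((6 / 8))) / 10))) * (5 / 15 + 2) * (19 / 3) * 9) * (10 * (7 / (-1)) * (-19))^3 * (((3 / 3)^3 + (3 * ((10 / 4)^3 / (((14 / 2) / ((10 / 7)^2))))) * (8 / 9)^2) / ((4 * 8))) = 249182548667500 / 8619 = 28910842170.50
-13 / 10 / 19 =-13 / 190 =-0.07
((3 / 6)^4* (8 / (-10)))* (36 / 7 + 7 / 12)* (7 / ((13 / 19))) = -703 / 240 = -2.93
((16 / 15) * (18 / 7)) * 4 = 384 / 35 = 10.97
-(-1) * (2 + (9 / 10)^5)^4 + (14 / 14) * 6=5103266827374776128801 / 100000000000000000000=51.03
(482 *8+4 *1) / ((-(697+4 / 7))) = -27020 / 4883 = -5.53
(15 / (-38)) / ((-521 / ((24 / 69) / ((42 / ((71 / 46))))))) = 355 / 36655997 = 0.00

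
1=1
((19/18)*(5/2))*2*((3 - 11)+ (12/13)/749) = -3699490/87633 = -42.22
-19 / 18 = -1.06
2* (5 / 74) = 5 / 37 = 0.14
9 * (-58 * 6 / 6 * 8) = -4176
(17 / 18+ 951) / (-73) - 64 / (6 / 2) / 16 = -14.37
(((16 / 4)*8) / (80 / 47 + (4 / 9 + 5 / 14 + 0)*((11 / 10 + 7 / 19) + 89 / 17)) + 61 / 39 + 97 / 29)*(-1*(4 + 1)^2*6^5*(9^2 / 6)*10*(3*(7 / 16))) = -16576423475172876000 / 51025137007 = -324867789.63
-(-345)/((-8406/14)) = -805/1401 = -0.57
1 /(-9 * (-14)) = 1 /126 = 0.01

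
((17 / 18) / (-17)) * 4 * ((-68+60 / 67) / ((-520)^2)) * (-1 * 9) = -0.00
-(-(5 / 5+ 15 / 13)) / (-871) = -28 / 11323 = -0.00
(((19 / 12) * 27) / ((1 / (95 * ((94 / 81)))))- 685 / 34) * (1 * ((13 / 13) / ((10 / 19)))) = 2728457 / 306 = 8916.53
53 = 53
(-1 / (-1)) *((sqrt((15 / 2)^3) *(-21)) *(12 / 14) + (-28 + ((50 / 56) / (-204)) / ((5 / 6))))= -135 *sqrt(30) / 2 - 26661 / 952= -397.72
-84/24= -7/2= -3.50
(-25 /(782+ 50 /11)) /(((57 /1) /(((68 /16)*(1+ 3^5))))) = -285175 /493164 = -0.58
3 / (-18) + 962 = 5771 / 6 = 961.83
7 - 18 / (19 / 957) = -17093 / 19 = -899.63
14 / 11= 1.27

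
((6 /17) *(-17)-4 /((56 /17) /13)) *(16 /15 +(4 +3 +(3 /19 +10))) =-22631 /57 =-397.04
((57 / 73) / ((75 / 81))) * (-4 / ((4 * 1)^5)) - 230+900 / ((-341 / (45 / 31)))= -1154855244769 / 4938771200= -233.83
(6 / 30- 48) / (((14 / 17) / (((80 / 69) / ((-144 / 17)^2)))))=-1174207 / 1251936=-0.94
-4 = -4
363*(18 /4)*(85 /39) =3560.19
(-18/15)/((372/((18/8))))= -9/1240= -0.01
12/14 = 6/7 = 0.86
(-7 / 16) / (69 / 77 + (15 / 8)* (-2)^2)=-539 / 10344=-0.05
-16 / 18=-8 / 9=-0.89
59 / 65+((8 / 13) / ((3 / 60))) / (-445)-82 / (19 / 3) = -1326381 / 109915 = -12.07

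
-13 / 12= -1.08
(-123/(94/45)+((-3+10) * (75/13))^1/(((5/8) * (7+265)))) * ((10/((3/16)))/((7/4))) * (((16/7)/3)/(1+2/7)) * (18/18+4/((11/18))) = -172576256000/21594573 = -7991.65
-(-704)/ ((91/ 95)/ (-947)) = -63335360/ 91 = -695992.97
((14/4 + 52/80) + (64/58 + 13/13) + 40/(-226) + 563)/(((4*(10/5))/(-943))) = -35171326553/524320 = -67079.89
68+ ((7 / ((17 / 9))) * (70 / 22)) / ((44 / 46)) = 330467 / 4114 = 80.33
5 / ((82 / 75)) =375 / 82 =4.57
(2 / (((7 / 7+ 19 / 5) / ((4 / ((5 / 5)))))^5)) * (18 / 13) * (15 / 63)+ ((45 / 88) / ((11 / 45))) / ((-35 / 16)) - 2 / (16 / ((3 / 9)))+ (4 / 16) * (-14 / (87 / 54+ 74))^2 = -1196821124728 / 1652068429011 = -0.72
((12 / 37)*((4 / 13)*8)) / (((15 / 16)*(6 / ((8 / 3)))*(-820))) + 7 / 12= 10345333 / 17748900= 0.58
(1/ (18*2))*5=5/ 36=0.14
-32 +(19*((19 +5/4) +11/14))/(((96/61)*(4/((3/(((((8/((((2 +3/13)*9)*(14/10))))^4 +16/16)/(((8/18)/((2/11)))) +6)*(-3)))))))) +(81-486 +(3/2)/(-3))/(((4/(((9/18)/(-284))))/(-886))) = -634910391887428798883/3174029675711984384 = -200.03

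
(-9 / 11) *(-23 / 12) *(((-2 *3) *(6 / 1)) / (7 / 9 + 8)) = -5589 / 869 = -6.43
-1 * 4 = -4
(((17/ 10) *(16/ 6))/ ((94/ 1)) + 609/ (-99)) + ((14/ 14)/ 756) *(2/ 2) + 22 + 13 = 56474273/ 1954260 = 28.90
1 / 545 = 0.00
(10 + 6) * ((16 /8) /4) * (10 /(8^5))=5 /2048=0.00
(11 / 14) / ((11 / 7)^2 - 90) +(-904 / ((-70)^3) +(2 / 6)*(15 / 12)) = 0.41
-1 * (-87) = 87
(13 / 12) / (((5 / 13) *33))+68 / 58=1.26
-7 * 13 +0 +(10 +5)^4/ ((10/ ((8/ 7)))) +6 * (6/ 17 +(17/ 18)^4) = 5701.61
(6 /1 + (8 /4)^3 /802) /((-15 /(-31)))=14942 /1203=12.42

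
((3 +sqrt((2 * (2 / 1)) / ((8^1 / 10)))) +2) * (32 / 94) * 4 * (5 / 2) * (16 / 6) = 1280 * sqrt(5) / 141 +6400 / 141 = 65.69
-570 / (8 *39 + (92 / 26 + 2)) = -1235 / 688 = -1.80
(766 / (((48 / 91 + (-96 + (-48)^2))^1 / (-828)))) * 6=-7214571 / 4187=-1723.09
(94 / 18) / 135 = 47 / 1215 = 0.04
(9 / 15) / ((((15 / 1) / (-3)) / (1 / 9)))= -1 / 75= -0.01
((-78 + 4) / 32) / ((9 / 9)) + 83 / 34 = 35 / 272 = 0.13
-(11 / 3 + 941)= -2834 / 3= -944.67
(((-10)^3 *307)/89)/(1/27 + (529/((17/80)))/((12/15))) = -140913000/127120213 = -1.11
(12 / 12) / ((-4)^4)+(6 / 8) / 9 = 67 / 768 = 0.09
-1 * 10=-10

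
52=52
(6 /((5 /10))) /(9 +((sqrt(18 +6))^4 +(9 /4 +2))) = 48 /2357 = 0.02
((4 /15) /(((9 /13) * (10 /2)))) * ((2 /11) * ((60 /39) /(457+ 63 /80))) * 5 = 2560 /10877031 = 0.00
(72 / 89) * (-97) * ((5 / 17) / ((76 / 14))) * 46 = -5622120 / 28747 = -195.57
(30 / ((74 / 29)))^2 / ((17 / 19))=3595275 / 23273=154.48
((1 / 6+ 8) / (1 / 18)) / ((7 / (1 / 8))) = 21 / 8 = 2.62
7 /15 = 0.47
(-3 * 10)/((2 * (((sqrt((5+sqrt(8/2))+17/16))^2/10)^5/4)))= -176.12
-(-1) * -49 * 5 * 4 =-980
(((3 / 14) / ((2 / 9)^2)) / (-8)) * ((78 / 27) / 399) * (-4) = 117 / 7448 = 0.02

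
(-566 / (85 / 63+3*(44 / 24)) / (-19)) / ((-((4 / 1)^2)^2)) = -17829 / 1049408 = -0.02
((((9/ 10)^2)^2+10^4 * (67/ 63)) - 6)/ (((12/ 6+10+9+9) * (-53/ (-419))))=2805889370717/ 1001700000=2801.13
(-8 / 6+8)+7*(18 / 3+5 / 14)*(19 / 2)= 5153 / 12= 429.42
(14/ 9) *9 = 14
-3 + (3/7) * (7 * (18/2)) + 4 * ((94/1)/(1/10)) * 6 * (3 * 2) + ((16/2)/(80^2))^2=86645760001/640000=135384.00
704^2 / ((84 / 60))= 2478080 / 7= 354011.43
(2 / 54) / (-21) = -1 / 567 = -0.00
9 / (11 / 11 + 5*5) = 9 / 26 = 0.35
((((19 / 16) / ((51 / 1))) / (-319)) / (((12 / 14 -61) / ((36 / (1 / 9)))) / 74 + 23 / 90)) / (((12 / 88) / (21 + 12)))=-7307685 / 104687071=-0.07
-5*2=-10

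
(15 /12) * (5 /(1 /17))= 425 /4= 106.25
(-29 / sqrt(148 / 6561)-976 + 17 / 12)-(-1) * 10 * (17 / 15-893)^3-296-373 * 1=-19154184326891 / 2700-2349 * sqrt(37) / 74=-7094142536.38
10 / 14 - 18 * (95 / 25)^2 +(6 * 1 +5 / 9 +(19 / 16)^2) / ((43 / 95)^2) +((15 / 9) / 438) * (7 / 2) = -11989959197513 / 54422726400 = -220.31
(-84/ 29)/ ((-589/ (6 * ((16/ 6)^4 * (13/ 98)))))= 212992/ 1076103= 0.20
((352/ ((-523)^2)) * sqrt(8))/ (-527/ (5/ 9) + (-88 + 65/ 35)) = -0.00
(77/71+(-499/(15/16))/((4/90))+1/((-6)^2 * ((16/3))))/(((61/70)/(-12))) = 5713469195/34648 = 164900.40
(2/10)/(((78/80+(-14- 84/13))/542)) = -56368/10133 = -5.56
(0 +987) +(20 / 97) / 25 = 987.01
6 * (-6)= -36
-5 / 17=-0.29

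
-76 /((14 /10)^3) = -9500 /343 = -27.70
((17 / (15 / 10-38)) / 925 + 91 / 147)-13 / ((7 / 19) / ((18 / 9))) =-99194939 / 1418025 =-69.95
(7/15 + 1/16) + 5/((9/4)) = 1981/720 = 2.75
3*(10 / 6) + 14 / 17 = 99 / 17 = 5.82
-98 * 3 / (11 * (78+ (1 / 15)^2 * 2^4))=-33075 / 96613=-0.34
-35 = -35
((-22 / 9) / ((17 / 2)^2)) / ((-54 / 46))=2024 / 70227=0.03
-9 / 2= -4.50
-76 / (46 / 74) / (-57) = 2.14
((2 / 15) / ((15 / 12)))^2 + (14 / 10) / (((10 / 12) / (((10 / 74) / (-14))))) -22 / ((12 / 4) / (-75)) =550.00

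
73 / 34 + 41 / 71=6577 / 2414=2.72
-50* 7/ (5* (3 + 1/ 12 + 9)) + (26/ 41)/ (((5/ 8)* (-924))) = -7957148/ 1373295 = -5.79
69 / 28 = 2.46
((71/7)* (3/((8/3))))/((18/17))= 1207/112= 10.78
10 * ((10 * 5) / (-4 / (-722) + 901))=180500 / 325263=0.55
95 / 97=0.98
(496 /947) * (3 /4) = 0.39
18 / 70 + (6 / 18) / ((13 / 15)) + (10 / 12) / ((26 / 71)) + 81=458189 / 5460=83.92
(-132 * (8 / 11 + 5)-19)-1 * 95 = -870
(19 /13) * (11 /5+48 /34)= 5833 /1105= 5.28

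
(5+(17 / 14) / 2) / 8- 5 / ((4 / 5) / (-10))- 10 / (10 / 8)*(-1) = 15949 / 224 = 71.20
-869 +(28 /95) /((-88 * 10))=-18162107 /20900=-869.00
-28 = -28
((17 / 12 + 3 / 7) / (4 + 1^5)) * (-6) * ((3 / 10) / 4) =-93 / 560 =-0.17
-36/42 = -6/7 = -0.86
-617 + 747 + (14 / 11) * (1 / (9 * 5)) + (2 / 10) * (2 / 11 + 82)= 14500 / 99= 146.46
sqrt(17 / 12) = sqrt(51) / 6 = 1.19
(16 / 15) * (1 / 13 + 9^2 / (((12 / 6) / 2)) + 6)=18112 / 195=92.88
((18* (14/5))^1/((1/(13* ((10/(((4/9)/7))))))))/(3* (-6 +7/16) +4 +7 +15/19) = -31370976/1489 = -21068.49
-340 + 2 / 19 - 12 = -351.89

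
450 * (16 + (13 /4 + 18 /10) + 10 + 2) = 29745 /2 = 14872.50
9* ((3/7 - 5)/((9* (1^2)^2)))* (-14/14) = 32/7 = 4.57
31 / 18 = 1.72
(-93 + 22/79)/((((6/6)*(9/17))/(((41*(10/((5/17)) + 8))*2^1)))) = -142954700/237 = -603184.39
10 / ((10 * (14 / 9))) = 9 / 14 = 0.64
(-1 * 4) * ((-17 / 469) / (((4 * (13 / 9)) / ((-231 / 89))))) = -5049 / 77519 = -0.07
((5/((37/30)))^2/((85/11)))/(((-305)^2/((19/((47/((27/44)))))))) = 23085/4070145151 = 0.00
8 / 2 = 4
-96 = -96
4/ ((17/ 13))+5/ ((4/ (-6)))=-4.44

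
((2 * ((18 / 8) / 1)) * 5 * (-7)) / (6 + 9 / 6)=-21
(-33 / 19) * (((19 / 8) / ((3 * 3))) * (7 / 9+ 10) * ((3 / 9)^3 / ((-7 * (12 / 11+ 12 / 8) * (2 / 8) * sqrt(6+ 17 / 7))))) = 11737 * sqrt(413) / 17161389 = 0.01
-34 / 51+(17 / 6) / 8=-5 / 16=-0.31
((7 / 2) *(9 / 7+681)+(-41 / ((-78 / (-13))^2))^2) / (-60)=-3096529 / 77760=-39.82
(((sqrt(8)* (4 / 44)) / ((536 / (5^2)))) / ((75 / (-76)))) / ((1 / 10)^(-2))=-19* sqrt(2) / 221100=-0.00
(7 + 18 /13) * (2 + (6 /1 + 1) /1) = 981 /13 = 75.46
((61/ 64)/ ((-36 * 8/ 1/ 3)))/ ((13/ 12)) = -0.01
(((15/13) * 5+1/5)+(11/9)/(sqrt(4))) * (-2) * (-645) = 331057/39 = 8488.64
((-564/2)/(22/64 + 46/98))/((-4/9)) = 331632/425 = 780.31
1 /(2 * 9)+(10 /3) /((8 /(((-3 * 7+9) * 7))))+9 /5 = -33.14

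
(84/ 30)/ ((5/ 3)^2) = 126/ 125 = 1.01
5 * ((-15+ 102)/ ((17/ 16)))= 6960/ 17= 409.41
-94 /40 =-2.35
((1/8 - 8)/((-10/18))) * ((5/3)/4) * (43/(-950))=-0.27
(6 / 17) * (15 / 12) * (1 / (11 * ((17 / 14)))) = 0.03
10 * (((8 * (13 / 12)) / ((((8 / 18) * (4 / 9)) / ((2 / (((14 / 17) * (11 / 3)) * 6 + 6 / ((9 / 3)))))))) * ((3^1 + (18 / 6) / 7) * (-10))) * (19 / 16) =-49725 / 28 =-1775.89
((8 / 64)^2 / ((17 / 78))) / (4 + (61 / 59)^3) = 2669927 / 190127456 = 0.01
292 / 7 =41.71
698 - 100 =598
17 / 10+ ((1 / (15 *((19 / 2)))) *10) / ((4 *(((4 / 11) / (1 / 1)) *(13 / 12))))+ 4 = 14189 / 2470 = 5.74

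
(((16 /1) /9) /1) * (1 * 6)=32 /3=10.67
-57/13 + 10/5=-31/13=-2.38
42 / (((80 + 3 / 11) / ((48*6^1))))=133056 / 883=150.69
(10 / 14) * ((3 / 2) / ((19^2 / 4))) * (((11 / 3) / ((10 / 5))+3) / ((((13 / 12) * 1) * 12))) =145 / 32851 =0.00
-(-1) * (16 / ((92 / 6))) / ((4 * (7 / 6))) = 36 / 161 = 0.22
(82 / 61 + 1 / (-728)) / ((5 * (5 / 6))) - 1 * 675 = -674.68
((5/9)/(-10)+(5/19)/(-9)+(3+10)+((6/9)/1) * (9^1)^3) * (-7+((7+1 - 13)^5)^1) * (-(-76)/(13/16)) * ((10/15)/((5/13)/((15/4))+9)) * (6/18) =-1266749696/355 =-3568309.00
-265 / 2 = -132.50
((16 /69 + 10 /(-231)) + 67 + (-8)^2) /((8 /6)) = 98.39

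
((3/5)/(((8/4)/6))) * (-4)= -36/5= -7.20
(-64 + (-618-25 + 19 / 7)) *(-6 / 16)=7395 / 28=264.11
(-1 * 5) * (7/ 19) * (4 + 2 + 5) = -385/ 19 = -20.26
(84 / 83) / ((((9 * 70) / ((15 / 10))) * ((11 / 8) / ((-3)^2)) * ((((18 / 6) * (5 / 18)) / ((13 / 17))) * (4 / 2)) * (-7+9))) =1404 / 388025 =0.00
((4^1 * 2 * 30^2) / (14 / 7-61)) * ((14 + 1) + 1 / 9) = -108800 / 59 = -1844.07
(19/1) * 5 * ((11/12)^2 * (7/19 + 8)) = 32065/48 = 668.02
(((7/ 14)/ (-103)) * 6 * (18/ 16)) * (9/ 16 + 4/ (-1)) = 1485/ 13184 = 0.11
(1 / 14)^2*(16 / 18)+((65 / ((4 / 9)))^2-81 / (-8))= 150992699 / 7056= 21399.19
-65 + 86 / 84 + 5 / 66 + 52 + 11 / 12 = -3383 / 308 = -10.98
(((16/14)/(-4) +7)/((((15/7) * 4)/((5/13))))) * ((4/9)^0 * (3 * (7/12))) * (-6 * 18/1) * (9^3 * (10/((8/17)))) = -183478365/208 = -882107.52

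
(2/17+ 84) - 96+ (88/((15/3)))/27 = -25774/2295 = -11.23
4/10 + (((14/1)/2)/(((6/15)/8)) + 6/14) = 4929/35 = 140.83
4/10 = 2/5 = 0.40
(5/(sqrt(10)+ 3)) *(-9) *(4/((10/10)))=540-180 *sqrt(10)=-29.21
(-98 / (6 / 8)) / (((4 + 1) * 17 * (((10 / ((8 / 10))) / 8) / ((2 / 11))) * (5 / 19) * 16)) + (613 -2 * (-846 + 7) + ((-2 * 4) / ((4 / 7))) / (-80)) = 6426626707 / 2805000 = 2291.13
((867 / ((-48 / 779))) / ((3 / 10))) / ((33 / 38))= -21387445 / 396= -54008.70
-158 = -158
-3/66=-1/22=-0.05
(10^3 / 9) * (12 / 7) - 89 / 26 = 102131 / 546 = 187.05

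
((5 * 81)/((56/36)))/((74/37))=3645/28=130.18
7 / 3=2.33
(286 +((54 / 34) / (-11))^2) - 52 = 234.02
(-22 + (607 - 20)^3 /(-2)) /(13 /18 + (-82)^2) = -1820358423 /121045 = -15038.69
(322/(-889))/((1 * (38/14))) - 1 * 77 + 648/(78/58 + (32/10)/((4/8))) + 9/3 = 9.54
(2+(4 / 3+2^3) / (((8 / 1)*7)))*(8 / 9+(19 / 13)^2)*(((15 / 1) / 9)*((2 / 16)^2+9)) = 98.48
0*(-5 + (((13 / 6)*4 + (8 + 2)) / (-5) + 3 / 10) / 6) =0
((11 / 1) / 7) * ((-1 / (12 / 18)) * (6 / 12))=-33 / 28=-1.18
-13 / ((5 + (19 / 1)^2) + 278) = -13 / 644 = -0.02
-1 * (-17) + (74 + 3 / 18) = 547 / 6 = 91.17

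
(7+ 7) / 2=7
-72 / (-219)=24 / 73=0.33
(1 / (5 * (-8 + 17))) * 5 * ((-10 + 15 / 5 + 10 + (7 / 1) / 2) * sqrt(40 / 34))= 13 * sqrt(85) / 153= 0.78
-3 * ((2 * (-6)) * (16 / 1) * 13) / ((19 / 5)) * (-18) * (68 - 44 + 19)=-1525187.37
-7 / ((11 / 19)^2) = -2527 / 121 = -20.88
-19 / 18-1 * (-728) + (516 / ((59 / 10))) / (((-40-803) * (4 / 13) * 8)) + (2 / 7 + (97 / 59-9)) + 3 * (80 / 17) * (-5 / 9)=50568613085 / 71024436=711.99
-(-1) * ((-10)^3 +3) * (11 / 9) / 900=-10967 / 8100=-1.35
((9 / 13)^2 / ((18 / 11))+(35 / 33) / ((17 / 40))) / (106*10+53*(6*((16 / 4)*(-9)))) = -528739 / 1969751784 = -0.00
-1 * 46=-46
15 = 15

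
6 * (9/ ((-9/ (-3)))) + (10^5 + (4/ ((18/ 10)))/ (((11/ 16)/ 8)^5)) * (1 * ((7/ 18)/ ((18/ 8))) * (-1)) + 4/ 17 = -198013082916190/ 1995905043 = -99209.67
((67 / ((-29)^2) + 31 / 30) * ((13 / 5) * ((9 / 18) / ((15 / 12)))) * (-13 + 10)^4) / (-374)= -0.25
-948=-948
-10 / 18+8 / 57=-71 / 171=-0.42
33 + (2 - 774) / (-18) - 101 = -25.11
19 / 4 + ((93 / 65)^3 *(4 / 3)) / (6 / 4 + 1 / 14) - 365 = -357.76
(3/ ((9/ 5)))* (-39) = -65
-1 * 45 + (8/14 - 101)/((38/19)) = -1333/14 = -95.21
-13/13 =-1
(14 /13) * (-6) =-84 /13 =-6.46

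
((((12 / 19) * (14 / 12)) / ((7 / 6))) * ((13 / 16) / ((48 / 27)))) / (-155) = -351 / 188480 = -0.00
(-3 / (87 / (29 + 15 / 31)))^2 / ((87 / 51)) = 14201732 / 23437829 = 0.61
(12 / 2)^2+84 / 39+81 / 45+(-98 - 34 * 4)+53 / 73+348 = 733956 / 4745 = 154.68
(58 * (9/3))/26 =87/13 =6.69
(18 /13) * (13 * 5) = 90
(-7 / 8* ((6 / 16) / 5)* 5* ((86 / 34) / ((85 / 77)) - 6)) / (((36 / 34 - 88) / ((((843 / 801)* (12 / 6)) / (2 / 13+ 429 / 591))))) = -26995892833 / 806110422720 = -0.03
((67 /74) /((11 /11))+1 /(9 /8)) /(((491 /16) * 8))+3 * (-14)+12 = -4903895 /163503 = -29.99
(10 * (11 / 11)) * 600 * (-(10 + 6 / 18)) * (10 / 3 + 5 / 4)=-852500 / 3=-284166.67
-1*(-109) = 109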